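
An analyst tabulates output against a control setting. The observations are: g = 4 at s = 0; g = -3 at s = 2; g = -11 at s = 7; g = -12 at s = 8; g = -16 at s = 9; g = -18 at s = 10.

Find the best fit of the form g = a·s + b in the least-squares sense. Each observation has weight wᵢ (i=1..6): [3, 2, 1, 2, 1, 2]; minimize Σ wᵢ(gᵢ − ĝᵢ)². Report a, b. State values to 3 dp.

Sums needed: Σwᵢ·s·s = 466, Σwᵢ·s = 56, Σwᵢ·1 = 11.
Right-hand side: Σwᵢ·s·g = -785, Σwᵢ·g = -81.
Δ = 466·11 − 56² = 1990.
a = ((-785)·11 − 56·(-81))/1990 = -4099/1990; b = (466·(-81) − 56·(-785))/1990 = 3107/995.

a = -2.060, b = 3.123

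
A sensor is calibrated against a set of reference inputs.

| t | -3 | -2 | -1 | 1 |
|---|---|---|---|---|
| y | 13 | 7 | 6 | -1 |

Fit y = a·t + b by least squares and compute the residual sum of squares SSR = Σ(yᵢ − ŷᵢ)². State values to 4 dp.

AᵀA·[a, b]ᵀ = Aᵀy reads: 15·a + (-5)·b = -60;  (-5)·a + 4·b = 25.
(Σt·t = 15, Σt = -5, Σ1 = 4, Σt·y = -60, Σy = 25.)
Eliminating b: 4·(row 1) − (-5)·(row 2) gives 35·a = 4·(-60) − (-5)·25 = -115, so a = -23/7.
Then b = (25 − (-5)·(-23/7))/4 = 15/7.
Residuals: 1, -12/7, 4/7, 1/7; SSR = 30/7.

SSR = 4.2857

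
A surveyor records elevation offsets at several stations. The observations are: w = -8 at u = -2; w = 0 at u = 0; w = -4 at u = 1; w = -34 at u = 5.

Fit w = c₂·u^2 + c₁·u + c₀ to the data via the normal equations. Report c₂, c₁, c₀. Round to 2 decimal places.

c₂ = -1.36, c₁ = 0.29, c₀ = -1.60

MᵀM·[c₂, c₁, c₀]ᵀ = Mᵀw reads: 642·c₂ + 118·c₁ + 30·c₀ = -886;  118·c₂ + 30·c₁ + 4·c₀ = -158;  30·c₂ + 4·c₁ + 4·c₀ = -46.
(Σu^2·u^2 = 642, Σu^2·u = 118, Σu^2 = 30, Σu·u = 30, Σu = 4, Σ1 = 4, Σu^2·w = -886, Σu·w = -158, Σw = -46.)
Solving the 3×3 system (Gaussian elimination) gives c₂ = -2105/1549, c₁ = 452/1549, c₀ = -2478/1549.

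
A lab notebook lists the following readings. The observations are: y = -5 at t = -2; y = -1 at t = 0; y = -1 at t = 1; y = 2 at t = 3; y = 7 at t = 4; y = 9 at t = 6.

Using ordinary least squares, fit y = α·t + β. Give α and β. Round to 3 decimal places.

α = 1.786, β = -1.738

Compute the Gram sums: Σt·t = 66, Σt = 12, Σ1 = 6.
And Σt·y = 97, Σy = 11.
Normal equations: [[66, 12]; [12, 6]]·[α, β]ᵀ = [97, 11]ᵀ.
Determinant 66·6 − 12² = 252.
α = (97·6 − 12·11)/252 = 25/14; β = (66·11 − 12·97)/252 = -73/42.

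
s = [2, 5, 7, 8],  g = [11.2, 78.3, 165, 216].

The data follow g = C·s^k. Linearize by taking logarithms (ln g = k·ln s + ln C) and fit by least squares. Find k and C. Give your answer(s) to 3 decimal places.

k = 2.139, C = 2.535

Let Y = ln g. Fitting Y = k·ln s + ln C by least squares:
XᵀX = [[11.1814, 6.3279]; [6.3279, 4]], rhs = [29.8059, 17.2577]ᵀ  (here Σln s = 6.3279, Σ(ln s)² = 11.1814, Σln g = 17.2577, Σln s·ln g = 29.8059).
Solving (det = 4.6828): k = 2.13935, ln C = 0.93000, so C = exp(0.93000) = 2.53452.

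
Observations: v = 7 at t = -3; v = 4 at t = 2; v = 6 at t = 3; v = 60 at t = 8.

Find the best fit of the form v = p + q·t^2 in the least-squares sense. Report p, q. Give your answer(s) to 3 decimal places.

Forming MᵀM = [[4, 86]; [86, 4274]] and Mᵀv = [77, 3973]ᵀ gives MᵀM·[p, q]ᵀ = Mᵀv.
det = 4·4274 − 86² = 9700.
p = (77·4274 − 86·3973)/9700 = -629/485; q = (4·3973 − 86·77)/9700 = 927/970.

p = -1.297, q = 0.956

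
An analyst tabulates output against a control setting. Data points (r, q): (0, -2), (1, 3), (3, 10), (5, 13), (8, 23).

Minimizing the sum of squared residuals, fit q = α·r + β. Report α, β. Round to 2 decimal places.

Compute the Gram sums: Σr·r = 99, Σr = 17, Σ1 = 5.
Right-hand side: Σr·q = 282, Σq = 47.
Eliminating β: 5·(row 1) − 17·(row 2) gives 206·α = 5·282 − 17·47 = 611, so α = 611/206.
Then β = (47 − 17·(611/206))/5 = -141/206.

α = 2.97, β = -0.68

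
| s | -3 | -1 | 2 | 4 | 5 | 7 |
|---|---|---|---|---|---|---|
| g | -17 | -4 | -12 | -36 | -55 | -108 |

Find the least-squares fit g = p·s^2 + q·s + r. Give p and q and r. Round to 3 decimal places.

p = -2.054, q = -0.693, r = -1.445

Setting ∂/∂p … = 0 gives: 3380·p + 512·q + 104·r = -7448;  512·p + 104·q + 14·r = -1144;  104·p + 14·q + 6·r = -232.
(Σs^2·s^2 = 3380, Σs^2·s = 512, Σs^2 = 104, Σs·s = 104, Σs = 14, Σ1 = 6, Σs^2·g = -7448, Σs·g = -1144, Σg = -232.)
Solving the 3×3 system (Gaussian elimination) gives p = -30794/14991, q = -10384/14991, r = -380/263.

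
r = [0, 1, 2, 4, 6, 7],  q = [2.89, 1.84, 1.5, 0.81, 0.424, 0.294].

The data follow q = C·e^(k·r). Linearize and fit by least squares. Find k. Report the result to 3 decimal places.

k = -0.316

Taking logs, ln q = k·r + ln C, so regress ln q on r.
Σr = 20.0000, Σ(r)² = 106.0000, Σln q = -0.2164, Σr·ln q = -13.1395.
Equations: 106.0000·k + 20.0000·ln C = -13.1395;  20.0000·k + 6·ln C = -0.2164.
Solving (det = 236.0000): k = -0.31571, ln C = 1.01631.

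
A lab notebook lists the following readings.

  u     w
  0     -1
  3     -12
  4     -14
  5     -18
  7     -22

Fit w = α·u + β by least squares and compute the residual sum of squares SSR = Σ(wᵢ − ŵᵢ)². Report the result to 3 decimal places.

From the data, Σu·u = 99, Σu = 19, Σ1 = 5.
And Σu·w = -336, Σw = -67.
So XᵀX·[α, β]ᵀ = Xᵀw: [[99, 19]; [19, 5]]·[α, β]ᵀ = [-336, -67]ᵀ.
det = 99·5 − 19² = 134.
α = ((-336)·5 − 19·(-67))/134 = -407/134; β = (99·(-67) − 19·(-336))/134 = -249/134.
Residuals: 115/134, -69/67, 1/134, -64/67, 75/67; SSR = 531/134.

SSR = 3.963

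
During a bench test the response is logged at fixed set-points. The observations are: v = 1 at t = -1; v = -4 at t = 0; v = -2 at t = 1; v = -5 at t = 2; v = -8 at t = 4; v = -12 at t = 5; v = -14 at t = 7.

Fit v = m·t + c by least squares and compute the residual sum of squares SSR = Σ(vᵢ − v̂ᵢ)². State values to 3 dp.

SSR = 11.014

Sums needed: Σt·t = 96, Σt = 18, Σ1 = 7.
And Σt·v = -203, Σv = -44.
MᵀM·[m, c]ᵀ = Mᵀv becomes [[96, 18]; [18, 7]]·[m, c]ᵀ = [-203, -44]ᵀ.
Determinant 96·7 − 18² = 348.
m = ((-203)·7 − 18·(-44))/348 = -629/348; c = (96·(-44) − 18·(-203))/348 = -95/58.
Residuals: 289/348, -137/58, 503/348, 22/87, 151/174, -461/348, 101/348; SSR = 3833/348.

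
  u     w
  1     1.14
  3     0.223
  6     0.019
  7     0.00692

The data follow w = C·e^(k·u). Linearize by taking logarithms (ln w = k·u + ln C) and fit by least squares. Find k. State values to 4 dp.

Linearized form: ln w = k·u + ln C. From the 4 transformed points,
Σu = 17.0000, Σ(u)² = 95.0000, Σln w = -10.3062, Σu·ln w = -62.9640.
Equations: 95.0000·k + 17.0000·ln C = -62.9640;  17.0000·k + 4·ln C = -10.3062.
Slope k = (n·Σu·ln w − Σu·Σln w)/(n·Σ(u)² − (Σu)²) = (4·-62.9640 − 17.0000·-10.3062)/91.0000 = -0.84231; ln C = (Σln w − k·Σu)/n = 1.00327.

k = -0.8423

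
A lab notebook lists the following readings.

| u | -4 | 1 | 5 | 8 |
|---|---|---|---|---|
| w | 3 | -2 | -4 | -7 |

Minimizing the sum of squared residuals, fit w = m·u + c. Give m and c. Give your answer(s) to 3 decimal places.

m = -0.802, c = -0.494

Normal-equation sums: Σu·u = 106, Σu = 10, Σ1 = 4.
And Σu·w = -90, Σw = -10.
Normal equations: [[106, 10]; [10, 4]]·[m, c]ᵀ = [-90, -10]ᵀ.
det = 106·4 − 10² = 324.
m = ((-90)·4 − 10·(-10))/324 = -65/81; c = (106·(-10) − 10·(-90))/324 = -40/81.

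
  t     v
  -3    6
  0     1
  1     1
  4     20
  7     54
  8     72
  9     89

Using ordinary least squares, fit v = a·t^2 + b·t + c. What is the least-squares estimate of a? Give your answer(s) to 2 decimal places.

a = 1.00

From the data, Σt^2·t^2 = 13396, Σt^2·t = 1622, Σt^2 = 220, Σt·t = 220, Σt = 26, Σ1 = 7.
Right-hand side: Σt^2·v = 14838, Σt·v = 1818, Σv = 243.
XᵀX·[a, b, c]ᵀ = Xᵀv becomes [[13396, 1622, 220]; [1622, 220, 26]; [220, 26, 7]]·[a, b, c]ᵀ = [14838, 1818, 243]ᵀ.
Inverting the 3×3 Gram matrix, [a, b, c]ᵀ = [3284/3289, 2979/3289, -101/3289]ᵀ.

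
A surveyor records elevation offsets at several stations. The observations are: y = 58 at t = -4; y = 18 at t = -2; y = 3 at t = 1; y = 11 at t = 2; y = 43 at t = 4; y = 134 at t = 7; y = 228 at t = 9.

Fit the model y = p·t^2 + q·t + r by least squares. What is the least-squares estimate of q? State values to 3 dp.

Entries of XᵀX: Σt^2·t^2 = 9507, Σt^2·t = 1073, Σt^2 = 171, Σt·t = 171, Σt = 17, Σ1 = 7.
And Σt^2·y = 26769, Σt·y = 2919, Σy = 495.
Solving the 3×3 system (Gaussian elimination) gives p = 169443/56602, q = -54996/28301, r = 130443/56602.

q = -1.943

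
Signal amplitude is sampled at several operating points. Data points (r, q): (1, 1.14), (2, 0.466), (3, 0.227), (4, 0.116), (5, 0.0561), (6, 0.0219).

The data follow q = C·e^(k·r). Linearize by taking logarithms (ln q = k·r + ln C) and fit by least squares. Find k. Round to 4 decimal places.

k = -0.7653

Linearized form: ln q = k·r + ln C. From the 6 transformed points,
Sums: Σr = 21.0000, Σ(r)² = 91.0000, Σln q = -10.9714, Σr·ln q = -51.7919.
Normal system: [[91.0000, 21.0000]; [21.0000, 6]]·[k, ln C]ᵀ = [-51.7919, -10.9714]ᵀ.
Solving (det = 105.0000): k = -0.76526, ln C = 0.84983.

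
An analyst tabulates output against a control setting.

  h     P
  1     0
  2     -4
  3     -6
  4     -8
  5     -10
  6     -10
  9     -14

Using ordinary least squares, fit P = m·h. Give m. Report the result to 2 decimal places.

m = -1.71

Compute the Gram sums: Σh·h = 172.
Moment sums: Σh·P = -294.
m = (-294)/172 = -1.7093.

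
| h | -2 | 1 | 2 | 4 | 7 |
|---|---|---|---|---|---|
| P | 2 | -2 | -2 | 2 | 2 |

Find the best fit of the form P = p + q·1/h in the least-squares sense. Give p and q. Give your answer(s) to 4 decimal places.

With design matrix M, MᵀM = [[5, 39/28]; [39/28, 1241/784]] and MᵀP = [2, -45/14]ᵀ.
Eliminating q: (1241/784)·(row 1) − (39/28)·(row 2) gives (1171/196)·p = (1241/784)·2 − (39/28)·(-45/14) = 107/14, so p = 1498/1171.
Then q = ((-45/14) − (39/28)·(1498/1171))/(1241/784) = -3696/1171.

p = 1.2792, q = -3.1563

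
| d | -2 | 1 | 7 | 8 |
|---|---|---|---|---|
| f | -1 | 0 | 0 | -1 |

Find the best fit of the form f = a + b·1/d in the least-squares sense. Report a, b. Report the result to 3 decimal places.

Compute the Gram sums: Σ1 = 4, Σ1/d = 43/56, Σ1/d·1/d = 4033/3136.
Moment sums: Σf = -2, Σ1/d·f = 3/8.
So MᵀM·[a, b]ᵀ = Mᵀf: [[4, 43/56]; [43/56, 4033/3136]]·[a, b]ᵀ = [-2, 3/8]ᵀ.
Determinant 4·(4033/3136) − (43/56)² = 14283/3136.
a = ((-2)·(4033/3136) − (43/56)·(3/8))/(14283/3136) = -8969/14283; b = (4·(3/8) − (43/56)·(-2))/(14283/3136) = 9520/14283.

a = -0.628, b = 0.667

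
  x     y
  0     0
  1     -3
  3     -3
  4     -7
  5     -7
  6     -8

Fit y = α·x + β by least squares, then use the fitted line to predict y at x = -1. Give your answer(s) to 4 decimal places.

Forming MᵀM = [[87, 19]; [19, 6]] and Mᵀy = [-123, -28]ᵀ gives MᵀM·[α, β]ᵀ = Mᵀy.
Determinant 87·6 − 19² = 161.
α = ((-123)·6 − 19·(-28))/161 = -206/161; β = (87·(-28) − 19·(-123))/161 = -99/161.
At x = -1: ŷ = (-206/161)·(-1) + (-99/161)·(1) = 107/161.

ŷ = 0.6646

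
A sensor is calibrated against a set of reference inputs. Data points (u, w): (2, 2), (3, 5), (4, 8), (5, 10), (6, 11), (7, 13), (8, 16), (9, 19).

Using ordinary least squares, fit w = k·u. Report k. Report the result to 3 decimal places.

k = 1.961

The normal equations are: 284·k = 557.
Hence k = 557 / 284 ≈ 1.96127.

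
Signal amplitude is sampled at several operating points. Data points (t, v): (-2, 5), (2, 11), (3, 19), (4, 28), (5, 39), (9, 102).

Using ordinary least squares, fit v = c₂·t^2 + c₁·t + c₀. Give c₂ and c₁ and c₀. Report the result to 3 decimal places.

From the data, Σt^2·t^2 = 7555, Σt^2·t = 945, Σt^2 = 139, Σt·t = 139, Σt = 21, Σ1 = 6.
And Σt^2·v = 9920, Σt·v = 1294, Σv = 204.
Solving the 3×3 system (Gaussian elimination) gives c₂ = 1701/1688, c₁ = 398263/221128, c₀ = 240545/55282.

c₂ = 1.008, c₁ = 1.801, c₀ = 4.351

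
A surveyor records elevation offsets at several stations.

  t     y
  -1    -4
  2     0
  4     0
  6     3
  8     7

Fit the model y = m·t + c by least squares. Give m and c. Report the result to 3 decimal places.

With design matrix X, XᵀX = [[121, 19]; [19, 5]] and Xᵀy = [78, 6]ᵀ.
Eliminating c: 5·(row 1) − 19·(row 2) gives 244·m = 5·78 − 19·6 = 276, so m = 69/61.
Then c = (6 − 19·(69/61))/5 = -189/61.

m = 1.131, c = -3.098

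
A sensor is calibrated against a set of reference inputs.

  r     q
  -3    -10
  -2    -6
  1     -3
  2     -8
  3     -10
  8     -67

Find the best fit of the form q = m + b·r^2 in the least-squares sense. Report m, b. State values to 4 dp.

Forming MᵀM = [[6, 91]; [91, 4291]] and Mᵀq = [-104, -4527]ᵀ gives MᵀM·[m, b]ᵀ = Mᵀq.
Eliminating b: 4291·(row 1) − 91·(row 2) gives 17465·m = 4291·(-104) − 91·(-4527) = -34307, so m = -4901/2495.
Then b = ((-4527) − 91·(-4901/2495))/4291 = -17698/17465.

m = -1.9643, b = -1.0133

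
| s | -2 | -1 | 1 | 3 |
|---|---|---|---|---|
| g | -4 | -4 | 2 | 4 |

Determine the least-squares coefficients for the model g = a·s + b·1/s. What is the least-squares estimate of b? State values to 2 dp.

XᵀX·[a, b]ᵀ = Xᵀg reads: 15·a + 4·b = 26;  4·a + (85/36)·b = 28/3.
(Σs·s = 15, Σs·1/s = 4, Σ1/s·1/s = 85/36, Σs·g = 26, Σ1/s·g = 28/3.)
det = 15·(85/36) − 4² = 233/12.
a = (26·(85/36) − 4·(28/3))/(233/12) = 866/699; b = (15·(28/3) − 4·26)/(233/12) = 432/233.

b = 1.85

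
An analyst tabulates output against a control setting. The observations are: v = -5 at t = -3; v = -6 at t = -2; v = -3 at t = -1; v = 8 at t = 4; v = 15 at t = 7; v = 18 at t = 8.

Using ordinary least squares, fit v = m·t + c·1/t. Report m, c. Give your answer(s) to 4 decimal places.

Compute the Gram sums: Σt·t = 143, Σt·1/t = 6, Σ1/t·1/t = 41197/28224.
Right-hand side: Σt·v = 311, Σ1/t·v = 1181/84.
det = 143·(41197/28224) − 6² = 4875107/28224.
m = (311·(41197/28224) − 6·(1181/84))/(4875107/28224) = 10431371/4875107; c = (143·(1181/84) − 6·311)/(4875107/28224) = 4078704/4875107.

m = 2.1397, c = 0.8366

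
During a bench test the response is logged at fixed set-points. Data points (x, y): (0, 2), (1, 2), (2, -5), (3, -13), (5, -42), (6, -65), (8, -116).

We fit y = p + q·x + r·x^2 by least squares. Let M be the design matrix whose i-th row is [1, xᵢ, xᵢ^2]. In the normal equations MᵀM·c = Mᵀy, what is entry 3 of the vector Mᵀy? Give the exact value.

Entry 3 ↔ basis x^2, so (Mᵀy)_{3} = Σᵢ (x^2)·yᵢ = (0)·(2) + (1)·(2) + (4)·(-5) + (9)·(-13) + (25)·(-42) + (36)·(-65) + (64)·(-116) = -10949.

-10949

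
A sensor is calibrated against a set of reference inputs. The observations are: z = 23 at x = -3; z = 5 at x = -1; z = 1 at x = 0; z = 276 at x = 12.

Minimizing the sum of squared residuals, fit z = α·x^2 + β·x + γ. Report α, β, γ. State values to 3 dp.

With design matrix M, MᵀM = [[20818, 1700, 154]; [1700, 154, 8]; [154, 8, 4]] and Mᵀz = [39956, 3238, 305]ᵀ.
Row-reducing yields α = 26143/13002, β = -8050/6501, γ = 5699/4334.

α = 2.011, β = -1.238, γ = 1.315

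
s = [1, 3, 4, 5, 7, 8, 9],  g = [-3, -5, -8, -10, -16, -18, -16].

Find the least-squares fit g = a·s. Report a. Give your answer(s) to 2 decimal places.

Forming MᵀM = [[245]] and Mᵀg = [-500]ᵀ gives MᵀM·[a]ᵀ = Mᵀg.
Hence a = -500 / 245 ≈ -2.04082.

a = -2.04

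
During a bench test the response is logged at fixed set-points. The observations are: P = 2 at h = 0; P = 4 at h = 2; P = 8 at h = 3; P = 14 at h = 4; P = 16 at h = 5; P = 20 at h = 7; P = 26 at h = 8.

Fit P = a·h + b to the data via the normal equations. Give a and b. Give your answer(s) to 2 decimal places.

a = 3.05, b = 0.20

The normal equations are: 167·a + 29·b = 516;  29·a + 7·b = 90.
(Σh·h = 167, Σh = 29, Σ1 = 7, Σh·P = 516, ΣP = 90.)
Eliminating b: 7·(row 1) − 29·(row 2) gives 328·a = 7·516 − 29·90 = 1002, so a = 501/164.
Then b = (90 − 29·(501/164))/7 = 33/164.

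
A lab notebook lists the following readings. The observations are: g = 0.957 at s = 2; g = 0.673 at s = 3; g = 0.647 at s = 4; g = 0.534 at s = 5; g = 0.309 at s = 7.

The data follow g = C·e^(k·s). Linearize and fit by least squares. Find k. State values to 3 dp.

k = -0.212

Taking logs, ln g = k·s + ln C, so regress ln g on s.
Σs = 21.0000, Σ(s)² = 103.0000, Σln g = -2.6771, Σs·ln g = -14.3753.
Equations: 103.0000·k + 21.0000·ln C = -14.3753;  21.0000·k + 5·ln C = -2.6771.
Δ = 103.0000·5 − (21.0000)² = 74.0000; k = (-14.3753·5 − 21.0000·-2.6771)/74.0000 = -0.21157, ln C = (103.0000·-2.6771 − 21.0000·-14.3753)/74.0000 = 0.35317.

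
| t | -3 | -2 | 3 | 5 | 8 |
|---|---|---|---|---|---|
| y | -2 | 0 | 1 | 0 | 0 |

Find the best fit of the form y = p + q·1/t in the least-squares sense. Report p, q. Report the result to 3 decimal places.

p = -0.135, q = 1.850

The normal equations are: 5·p + (-7/40)·q = -1;  (-7/40)·p + (7601/14400)·q = 1.
(Σ1 = 5, Σ1/t = -7/40, Σ1/t·1/t = 7601/14400, Σy = -1, Σ1/t·y = 1.)
Eliminating q: (7601/14400)·(row 1) − (-7/40)·(row 2) gives (9391/3600)·p = (7601/14400)·(-1) − (-7/40)·1 = -5081/14400, so p = -5081/37564.
Then q = (1 − (-7/40)·(-5081/37564))/(7601/14400) = 17370/9391.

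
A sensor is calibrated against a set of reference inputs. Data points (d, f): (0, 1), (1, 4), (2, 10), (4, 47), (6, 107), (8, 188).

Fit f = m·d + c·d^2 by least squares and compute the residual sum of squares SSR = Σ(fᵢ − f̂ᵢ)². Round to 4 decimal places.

Entries of AᵀA: Σd·d = 121, Σd·d^2 = 801, Σd^2·d^2 = 5665.
Right-hand side: Σd·f = 2358, Σd^2·f = 16680.
So AᵀA·[m, c]ᵀ = Aᵀf: [[121, 801]; [801, 5665]]·[m, c]ᵀ = [2358, 16680]ᵀ.
det = 121·5665 − 801² = 43864.
m = (2358·5665 − 801·16680)/43864 = -1305/21932; c = (121·16680 − 801·2358)/43864 = 64761/21932.
Residuals: 1, 6068/5483, -18557/10966, -38/5483, 11579/10966, -2762/5483; SSR = 70809/10966.

SSR = 6.4571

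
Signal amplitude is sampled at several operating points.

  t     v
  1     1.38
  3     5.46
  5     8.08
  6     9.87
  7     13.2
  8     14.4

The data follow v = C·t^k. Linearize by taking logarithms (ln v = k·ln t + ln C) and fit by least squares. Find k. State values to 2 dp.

Taking logs, ln v = k·ln t + ln C, so regress ln v on ln t.
XᵀX = [[15.1183, 8.5252]; [8.5252, 6]], rhs = [19.8970, 11.6459]ᵀ  (here Σln t = 8.5252, Σ(ln t)² = 15.1183, Σln v = 11.6459, Σln t·ln v = 19.8970).
Δ = 15.1183·6 − (8.5252)² = 18.0313; k = (19.8970·6 − 8.5252·11.6459)/18.0313 = 1.11469, ln C = (15.1183·11.6459 − 8.5252·19.8970)/18.0313 = 0.35716.

k = 1.11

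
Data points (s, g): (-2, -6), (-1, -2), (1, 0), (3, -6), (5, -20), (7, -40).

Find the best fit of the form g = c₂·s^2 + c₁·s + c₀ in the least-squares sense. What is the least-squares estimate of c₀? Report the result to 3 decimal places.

Forming MᵀM = [[3125, 487, 89]; [487, 89, 13]; [89, 13, 6]] and Mᵀg = [-2540, -384, -74]ᵀ gives MᵀM·[c₂, c₁, c₀]ᵀ = Mᵀg.
Row-reducing yields c₂ = -3292/3489, c₁ = 15454/17445, c₀ = -1494/5815.

c₀ = -0.257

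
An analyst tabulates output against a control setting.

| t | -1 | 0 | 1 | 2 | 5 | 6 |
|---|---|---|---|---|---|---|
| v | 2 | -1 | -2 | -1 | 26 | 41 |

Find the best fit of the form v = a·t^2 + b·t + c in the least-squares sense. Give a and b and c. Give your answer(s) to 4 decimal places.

a = 1.5984, b = -2.4885, c = -1.6235

From the data, Σt^2·t^2 = 1939, Σt^2·t = 349, Σt^2 = 67, Σt·t = 67, Σt = 13, Σ1 = 6.
And Σt^2·v = 2122, Σt·v = 370, Σv = 65.
So XᵀX·[a, b, c]ᵀ = Xᵀv: [[1939, 349, 67]; [349, 67, 13]; [67, 13, 6]]·[a, b, c]ᵀ = [2122, 370, 65]ᵀ.
Inverting the 3×3 Gram matrix, [a, b, c]ᵀ = [3753/2348, -5843/2348, -953/587]ᵀ.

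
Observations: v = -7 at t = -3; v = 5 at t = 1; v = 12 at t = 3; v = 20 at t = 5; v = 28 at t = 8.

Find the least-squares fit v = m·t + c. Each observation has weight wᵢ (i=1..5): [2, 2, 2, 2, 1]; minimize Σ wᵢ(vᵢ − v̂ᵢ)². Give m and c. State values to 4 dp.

m = 3.2769, c = 2.4959

Sums needed: Σwᵢ·t·t = 152, Σwᵢ·t = 20, Σwᵢ·1 = 9.
And Σwᵢ·t·v = 548, Σwᵢ·v = 88.
det = 152·9 − 20² = 968.
m = (548·9 − 20·88)/968 = 793/242; c = (152·88 − 20·548)/968 = 302/121.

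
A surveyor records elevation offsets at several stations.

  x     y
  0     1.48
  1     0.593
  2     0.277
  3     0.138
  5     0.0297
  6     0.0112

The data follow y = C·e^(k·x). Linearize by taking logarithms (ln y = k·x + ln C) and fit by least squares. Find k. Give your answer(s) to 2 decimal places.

k = -0.79

Linearized form: ln y = k·x + ln C. From the 6 transformed points,
Σx = 17.0000, Σ(x)² = 75.0000, Σln y = -11.4032, Σx·ln y = -53.5656.
Equations: 75.0000·k + 17.0000·ln C = -53.5656;  17.0000·k + 6·ln C = -11.4032.
Δ = 75.0000·6 − (17.0000)² = 161.0000; k = (-53.5656·6 − 17.0000·-11.4032)/161.0000 = -0.79217, ln C = (75.0000·-11.4032 − 17.0000·-53.5656)/161.0000 = 0.34394.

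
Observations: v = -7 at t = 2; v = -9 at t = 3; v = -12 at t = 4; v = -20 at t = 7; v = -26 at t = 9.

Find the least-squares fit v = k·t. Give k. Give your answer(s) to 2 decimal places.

k = -2.91

Compute the Gram sums: Σt·t = 159.
For Aᵀv: Σt·v = -463.
Normal equations: [[159]]·[k]ᵀ = [-463]ᵀ.
Hence k = -463 / 159 ≈ -2.91195.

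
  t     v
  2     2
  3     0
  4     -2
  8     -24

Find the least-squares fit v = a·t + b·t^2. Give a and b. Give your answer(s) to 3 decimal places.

a = 2.007, b = -0.626

Sums needed: Σt·t = 93, Σt·t^2 = 611, Σt^2·t^2 = 4449.
And Σt·v = -196, Σt^2·v = -1560.
Normal equations: [[93, 611]; [611, 4449]]·[a, b]ᵀ = [-196, -1560]ᵀ.
Eliminating b: 4449·(row 1) − 611·(row 2) gives 40436·a = 4449·(-196) − 611·(-1560) = 81156, so a = 20289/10109.
Then b = ((-1560) − 611·(20289/10109))/4449 = -6331/10109.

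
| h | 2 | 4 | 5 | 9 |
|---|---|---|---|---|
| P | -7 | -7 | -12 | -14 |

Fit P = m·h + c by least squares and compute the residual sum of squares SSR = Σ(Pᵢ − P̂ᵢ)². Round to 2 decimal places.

With design matrix X, XᵀX = [[126, 20]; [20, 4]] and XᵀP = [-228, -40]ᵀ.
det = 126·4 − 20² = 104.
m = ((-228)·4 − 20·(-40))/104 = -14/13; c = (126·(-40) − 20·(-228))/104 = -60/13.
Residuals: -3/13, 25/13, -2, 4/13; SSR = 102/13.

SSR = 7.85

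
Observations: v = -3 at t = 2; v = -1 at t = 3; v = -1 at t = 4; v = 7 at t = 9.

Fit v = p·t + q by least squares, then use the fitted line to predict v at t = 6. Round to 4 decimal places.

Forming AᵀA = [[110, 18]; [18, 4]] and Aᵀv = [50, 2]ᵀ gives AᵀA·[p, q]ᵀ = Aᵀv.
det = 110·4 − 18² = 116.
p = (50·4 − 18·2)/116 = 41/29; q = (110·2 − 18·50)/116 = -170/29.
At t = 6: v̂ = (41/29)·(6) + (-170/29)·(1) = 76/29.

v̂ = 2.6207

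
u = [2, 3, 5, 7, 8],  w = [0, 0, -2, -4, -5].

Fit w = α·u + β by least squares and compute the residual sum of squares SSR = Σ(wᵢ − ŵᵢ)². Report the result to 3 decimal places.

SSR = 0.454

The normal system XᵀX·[α, β]ᵀ = Xᵀw is [[151, 25]; [25, 5]]·[α, β]ᵀ = [-78, -11]ᵀ.
Eliminating β: 5·(row 1) − 25·(row 2) gives 130·α = 5·(-78) − 25·(-11) = -115, so α = -23/26.
Then β = ((-11) − 25·(-23/26))/5 = 289/130.
Residuals: -59/130, 28/65, 1/5, -2/65, -19/130; SSR = 59/130.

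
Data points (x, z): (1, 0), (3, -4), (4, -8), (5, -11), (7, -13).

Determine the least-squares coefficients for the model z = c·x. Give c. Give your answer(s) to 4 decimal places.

c = -1.9000

Entries of MᵀM: Σx·x = 100.
Right-hand side: Σx·z = -190.
So MᵀM·[c]ᵀ = Mᵀz: [[100]]·[c]ᵀ = [-190]ᵀ.
c = (-190)/100 = -1.9.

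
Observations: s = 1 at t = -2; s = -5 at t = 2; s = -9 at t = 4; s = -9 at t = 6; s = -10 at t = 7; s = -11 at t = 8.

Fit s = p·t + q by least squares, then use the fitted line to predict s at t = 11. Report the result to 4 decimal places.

Normal-equation sums: Σt·t = 173, Σt = 25, Σ1 = 6.
Moment sums: Σt·s = -260, Σs = -43.
So XᵀX·[p, q]ᵀ = Xᵀs: [[173, 25]; [25, 6]]·[p, q]ᵀ = [-260, -43]ᵀ.
det = 173·6 − 25² = 413.
p = ((-260)·6 − 25·(-43))/413 = -485/413; q = (173·(-43) − 25·(-260))/413 = -939/413.
At t = 11: ŝ = (-485/413)·(11) + (-939/413)·(1) = -6274/413.

ŝ = -15.1913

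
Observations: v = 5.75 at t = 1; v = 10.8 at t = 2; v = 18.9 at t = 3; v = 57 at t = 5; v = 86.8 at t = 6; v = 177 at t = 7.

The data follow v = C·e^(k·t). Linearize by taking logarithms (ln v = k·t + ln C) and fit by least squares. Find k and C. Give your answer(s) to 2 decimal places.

k = 0.56, C = 3.44

Taking logs, ln v = k·t + ln C, so regress ln v on t.
Σt = 24.0000, Σ(t)² = 124.0000, Σln v = 20.7507, Σt·ln v = 98.5557.
Normal system: [[124.0000, 24.0000]; [24.0000, 6]]·[k, ln C]ᵀ = [98.5557, 20.7507]ᵀ.
Solving (det = 168.0000): k = 0.55546, ln C = 1.23662, so C = exp(1.23662) = 3.44394.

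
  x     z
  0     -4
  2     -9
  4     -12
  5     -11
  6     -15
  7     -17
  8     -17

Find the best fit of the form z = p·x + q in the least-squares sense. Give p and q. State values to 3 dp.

From the data, Σx·x = 194, Σx = 32, Σ1 = 7.
For Aᵀz: Σx·z = -466, Σz = -85.
AᵀA·[p, q]ᵀ = Aᵀz becomes [[194, 32]; [32, 7]]·[p, q]ᵀ = [-466, -85]ᵀ.
Determinant 194·7 − 32² = 334.
p = ((-466)·7 − 32·(-85))/334 = -271/167; q = (194·(-85) − 32·(-466))/334 = -789/167.

p = -1.623, q = -4.725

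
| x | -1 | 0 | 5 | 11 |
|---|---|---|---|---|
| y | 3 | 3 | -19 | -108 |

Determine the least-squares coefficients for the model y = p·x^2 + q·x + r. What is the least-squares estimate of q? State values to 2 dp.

q = 0.10

The normal equations are: 15267·p + 1455·q + 147·r = -13540;  1455·p + 147·q + 15·r = -1286;  147·p + 15·q + 4·r = -121.
(Σx^2·x^2 = 15267, Σx^2·x = 1455, Σx^2 = 147, Σx·x = 147, Σx = 15, Σ1 = 4, Σx^2·y = -13540, Σx·y = -1286, Σy = -121.)
Inverting the 3×3 Gram matrix, [p, q, r]ᵀ = [-16237/17436, 599/5812, 5211/1453]ᵀ.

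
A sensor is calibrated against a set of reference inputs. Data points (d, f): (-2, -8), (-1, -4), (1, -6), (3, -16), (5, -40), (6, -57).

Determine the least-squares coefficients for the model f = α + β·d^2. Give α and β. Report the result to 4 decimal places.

Normal-equation sums: Σ1 = 6, Σd^2 = 76, Σd^2·d^2 = 2020.
Right-hand side: Σf = -131, Σd^2·f = -3238.
MᵀM·[α, β]ᵀ = Mᵀf becomes [[6, 76]; [76, 2020]]·[α, β]ᵀ = [-131, -3238]ᵀ.
Δ = 6·2020 − 76² = 6344.
α = ((-131)·2020 − 76·(-3238))/6344 = -4633/1586; β = (6·(-3238) − 76·(-131))/6344 = -1184/793.

α = -2.9212, β = -1.4931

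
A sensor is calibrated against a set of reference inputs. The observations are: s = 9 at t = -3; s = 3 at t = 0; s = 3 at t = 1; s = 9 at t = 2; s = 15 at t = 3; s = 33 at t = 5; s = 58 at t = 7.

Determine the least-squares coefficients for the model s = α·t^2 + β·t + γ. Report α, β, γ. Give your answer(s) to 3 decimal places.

Sums needed: Σt^2·t^2 = 3205, Σt^2·t = 477, Σt^2 = 97, Σt·t = 97, Σt = 15, Σ1 = 7.
For Xᵀs: Σt^2·s = 3922, Σt·s = 610, Σs = 130.
Row-reducing yields α = 28194/28147, β = 26836/28147, γ = 10648/4021.

α = 1.002, β = 0.953, γ = 2.648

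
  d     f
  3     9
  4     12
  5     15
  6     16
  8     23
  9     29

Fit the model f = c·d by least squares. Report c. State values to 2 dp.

The normal equations are: 231·c = 691.
(Σd·d = 231, Σd·f = 691.)
c = 691/231 = 2.99134.

c = 2.99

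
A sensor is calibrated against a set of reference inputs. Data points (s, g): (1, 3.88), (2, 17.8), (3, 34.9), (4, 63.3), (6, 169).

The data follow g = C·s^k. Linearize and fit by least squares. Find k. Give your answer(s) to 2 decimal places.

k = 2.06

Linearized form: ln g = k·ln s + ln C. From the 5 transformed points,
Over the data: Σln s = 4.9698, Σ(ln s)² = 6.8196, Σln g = 17.0653, Σln s·ln g = 20.8402.
Normal system: [[6.8196, 4.9698]; [4.9698, 5]]·[k, ln C]ᵀ = [20.8402, 17.0653]ᵀ.
Slope k = (n·Σln s·ln g − Σln s·Σln g)/(n·Σ(ln s)² − (Σln s)²) = (5·20.8402 − 4.9698·17.0653)/9.3990 = 2.06296; ln C = (Σln g − k·Σln s)/n = 1.36255.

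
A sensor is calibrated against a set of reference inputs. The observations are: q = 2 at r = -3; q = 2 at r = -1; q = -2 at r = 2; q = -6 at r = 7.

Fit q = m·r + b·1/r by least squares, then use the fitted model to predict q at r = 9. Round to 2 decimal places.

q̂ = -7.27

With design matrix X, XᵀX = [[63, 4]; [4, 2437/1764]] and Xᵀq = [-54, -95/21]ᵀ.
Eliminating b: (2437/1764)·(row 1) − 4·(row 2) gives (1989/28)·m = (2437/1764)·(-54) − 4·(-95/21) = -16613/294, so m = -33226/41769.
Then b = ((-95/21) − 4·(-33226/41769))/(2437/1764) = -644/663.
At r = 9: q̂ = (-33226/41769)·(9) + (-644/663)·(1/9) = -303542/41769.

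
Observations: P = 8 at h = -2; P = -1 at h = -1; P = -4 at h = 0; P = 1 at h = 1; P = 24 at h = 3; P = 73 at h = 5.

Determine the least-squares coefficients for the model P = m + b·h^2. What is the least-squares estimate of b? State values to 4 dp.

Entries of AᵀA: Σ1 = 6, Σh^2 = 40, Σh^2·h^2 = 724.
For AᵀP: ΣP = 101, Σh^2·P = 2073.
Δ = 6·724 − 40² = 2744.
m = (101·724 − 40·2073)/2744 = -2449/686; b = (6·2073 − 40·101)/2744 = 4199/1372.

b = 3.0605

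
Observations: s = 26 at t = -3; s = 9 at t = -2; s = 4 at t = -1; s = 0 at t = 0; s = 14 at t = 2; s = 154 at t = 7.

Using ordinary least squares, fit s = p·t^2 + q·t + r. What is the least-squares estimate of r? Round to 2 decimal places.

Entries of MᵀM: Σt^2·t^2 = 2515, Σt^2·t = 315, Σt^2 = 67, Σt·t = 67, Σt = 3, Σ1 = 6.
Moment sums: Σt^2·s = 7876, Σt·s = 1006, Σs = 207.
So MᵀM·[p, q, r]ᵀ = Mᵀs: [[2515, 315, 67]; [315, 67, 3]; [67, 3, 6]]·[p, q, r]ᵀ = [7876, 1006, 207]ᵀ.
Row-reducing yields p = 331263/109456, q = 84481/109456, r = 4361/13682.

r = 0.32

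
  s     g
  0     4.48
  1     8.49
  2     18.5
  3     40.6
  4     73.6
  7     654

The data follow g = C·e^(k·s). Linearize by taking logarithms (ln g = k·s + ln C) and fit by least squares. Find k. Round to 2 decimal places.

Linearized form: ln g = k·s + ln C. From the 6 transformed points,
XᵀX = [[79.0000, 17.0000]; [17.0000, 6]], rhs = [81.6621, 21.0418]ᵀ  (here Σs = 17.0000, Σ(s)² = 79.0000, Σln g = 21.0418, Σs·ln g = 81.6621).
Solving (det = 185.0000): k = 0.71493, ln C = 1.48134.

k = 0.71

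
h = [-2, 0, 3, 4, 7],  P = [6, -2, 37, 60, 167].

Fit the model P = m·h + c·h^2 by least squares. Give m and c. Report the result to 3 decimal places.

m = 3.181, c = 2.958

Compute the Gram sums: Σh·h = 78, Σh·h^2 = 426, Σh^2·h^2 = 2754.
For XᵀP: Σh·P = 1508, Σh^2·P = 9500.
Normal equations: [[78, 426]; [426, 2754]]·[m, c]ᵀ = [1508, 9500]ᵀ.
Eliminating c: 2754·(row 1) − 426·(row 2) gives 33336·m = 2754·1508 − 426·9500 = 106032, so m = 4418/1389.
Then c = (9500 − 426·(4418/1389))/2754 = 4108/1389.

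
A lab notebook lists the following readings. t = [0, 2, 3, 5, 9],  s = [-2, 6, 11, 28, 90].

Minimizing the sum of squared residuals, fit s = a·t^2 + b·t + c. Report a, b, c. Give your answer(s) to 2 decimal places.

a = 1.01, b = 1.03, c = -1.36

With design matrix X, XᵀX = [[7283, 889, 119]; [889, 119, 19]; [119, 19, 5]] and Xᵀs = [8113, 995, 133]ᵀ.
Inverting the 3×3 Gram matrix, [a, b, c]ᵀ = [189/187, 2500/2431, -3312/2431]ᵀ.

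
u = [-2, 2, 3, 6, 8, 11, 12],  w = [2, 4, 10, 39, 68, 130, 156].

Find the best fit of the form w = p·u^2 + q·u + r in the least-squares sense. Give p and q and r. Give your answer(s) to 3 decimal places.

Setting ∂/∂p … = 0 gives: 40882·p + 3814·q + 382·r = 44064;  3814·p + 382·q + 40·r = 4114;  382·p + 40·q + 7·r = 409.
Solving the 3×3 system (Gaussian elimination) gives p = 127717/120582, q = 3515/10962, r = -10372/8613.

p = 1.059, q = 0.321, r = -1.204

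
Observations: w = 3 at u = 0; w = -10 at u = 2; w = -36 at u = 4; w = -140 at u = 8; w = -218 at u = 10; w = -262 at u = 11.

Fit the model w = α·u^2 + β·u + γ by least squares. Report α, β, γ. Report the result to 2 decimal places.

α = -2.05, β = -1.48, γ = 2.38

Sums needed: Σu^2·u^2 = 29009, Σu^2·u = 2915, Σu^2 = 305, Σu·u = 305, Σu = 35, Σ1 = 6.
For Mᵀw: Σu^2·w = -63078, Σu·w = -6346, Σw = -663.
So MᵀM·[α, β, γ]ᵀ = Mᵀw: [[29009, 2915, 305]; [2915, 305, 35]; [305, 35, 6]]·[α, β, γ]ᵀ = [-63078, -6346, -663]ᵀ.
Inverting the 3×3 Gram matrix, [α, β, γ]ᵀ = [-22030/10743, -79543/53715, 8519/3581]ᵀ.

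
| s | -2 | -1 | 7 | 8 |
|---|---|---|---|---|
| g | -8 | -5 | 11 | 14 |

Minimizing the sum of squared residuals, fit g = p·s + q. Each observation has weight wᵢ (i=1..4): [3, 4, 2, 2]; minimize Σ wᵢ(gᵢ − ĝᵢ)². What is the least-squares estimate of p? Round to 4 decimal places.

p = 2.1158

Entries of AᵀWA: Σwᵢ·s·s = 242, Σwᵢ·s = 20, Σwᵢ·1 = 11.
For AᵀWg: Σwᵢ·s·g = 446, Σwᵢ·g = 6.
So AᵀWA·[p, q]ᵀ = AᵀWg: [[242, 20]; [20, 11]]·[p, q]ᵀ = [446, 6]ᵀ.
Eliminating q: 11·(row 1) − 20·(row 2) gives 2262·p = 11·446 − 20·6 = 4786, so p = 2393/1131.
Then q = (6 − 20·(2393/1131))/11 = -3734/1131.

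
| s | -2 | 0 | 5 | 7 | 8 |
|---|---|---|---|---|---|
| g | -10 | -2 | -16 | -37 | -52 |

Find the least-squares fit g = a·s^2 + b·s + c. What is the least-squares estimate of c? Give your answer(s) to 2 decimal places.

c = -1.26

XᵀX·[a, b, c]ᵀ = Xᵀg reads: 7138·a + 972·b + 142·c = -5581;  972·a + 142·b + 18·c = -735;  142·a + 18·b + 5·c = -117.
(Σs^2·s^2 = 7138, Σs^2·s = 972, Σs^2 = 142, Σs·s = 142, Σs = 18, Σ1 = 5, Σs^2·g = -5581, Σs·g = -735, Σg = -117.)
Row-reducing yields a = -74335/68462, b = 165417/68462, c = -43199/34231.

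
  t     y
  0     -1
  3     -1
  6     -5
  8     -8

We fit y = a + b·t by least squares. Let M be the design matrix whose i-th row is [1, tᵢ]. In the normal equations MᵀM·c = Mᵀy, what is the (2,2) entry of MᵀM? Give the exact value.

Row 2 ↔ basis t, column 2 ↔ basis t, so (MᵀM)_{2,2} = Σᵢ (t)·(t) = (0)·(0) + (3)·(3) + (6)·(6) + (8)·(8) = 109.

109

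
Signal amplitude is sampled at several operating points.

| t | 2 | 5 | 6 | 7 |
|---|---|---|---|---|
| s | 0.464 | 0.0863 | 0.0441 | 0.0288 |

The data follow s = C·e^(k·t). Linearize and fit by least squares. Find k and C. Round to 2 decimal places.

k = -0.57, C = 1.43

With ln sᵢ as the transformed response and tᵢ as the regressor:
Σt = 20.0000, Σ(t)² = 114.0000, Σln s = -9.8865, Σt·ln s = -57.3448.
Equations: 114.0000·k + 20.0000·ln C = -57.3448;  20.0000·k + 4·ln C = -9.8865.
Δ = 114.0000·4 − (20.0000)² = 56.0000; k = (-57.3448·4 − 20.0000·-9.8865)/56.0000 = -0.56517, ln C = (114.0000·-9.8865 − 20.0000·-57.3448)/56.0000 = 0.35425, so C = exp(0.35425) = 1.42512.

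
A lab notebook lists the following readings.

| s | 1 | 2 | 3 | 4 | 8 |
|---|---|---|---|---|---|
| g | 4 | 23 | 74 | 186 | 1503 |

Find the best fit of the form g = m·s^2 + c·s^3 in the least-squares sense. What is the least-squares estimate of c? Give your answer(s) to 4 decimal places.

The normal equations are: 4450·m + 34068·c = 99930;  34068·m + 267034·c = 783626.
Δ = 4450·267034 − 34068² = 27672676.
m = (99930·267034 − 34068·783626)/27672676 = -2965737/6918169; c = (4450·783626 − 34068·99930)/27672676 = 20680115/6918169.

c = 2.9892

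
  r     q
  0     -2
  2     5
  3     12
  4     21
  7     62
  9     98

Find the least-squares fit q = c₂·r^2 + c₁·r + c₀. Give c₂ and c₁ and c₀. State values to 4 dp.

From the data, Σr^2·r^2 = 9315, Σr^2·r = 1171, Σr^2 = 159, Σr·r = 159, Σr = 25, Σ1 = 6.
Right-hand side: Σr^2·q = 11440, Σr·q = 1446, Σq = 196.
So XᵀX·[c₂, c₁, c₀]ᵀ = Xᵀq: [[9315, 1171, 159]; [1171, 159, 25]; [159, 25, 6]]·[c₂, c₁, c₀]ᵀ = [11440, 1446, 196]ᵀ.
Solving the 3×3 system (Gaussian elimination) gives c₂ = 22473/21160, c₁ = 34453/21160, c₀ = -23931/10580.

c₂ = 1.0621, c₁ = 1.6282, c₀ = -2.2619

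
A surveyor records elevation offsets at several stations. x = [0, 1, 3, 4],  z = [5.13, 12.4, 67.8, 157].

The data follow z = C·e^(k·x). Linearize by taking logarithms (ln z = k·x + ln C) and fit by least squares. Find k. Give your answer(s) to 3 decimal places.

Linearized form: ln z = k·x + ln C. From the 4 transformed points,
AᵀA = [[26.0000, 8.0000]; [8.0000, 4]], rhs = [35.3924, 13.4256]ᵀ  (here Σx = 8.0000, Σ(x)² = 26.0000, Σln z = 13.4256, Σx·ln z = 35.3924).
Solving (det = 40.0000): k = 0.85411, ln C = 1.64817.

k = 0.854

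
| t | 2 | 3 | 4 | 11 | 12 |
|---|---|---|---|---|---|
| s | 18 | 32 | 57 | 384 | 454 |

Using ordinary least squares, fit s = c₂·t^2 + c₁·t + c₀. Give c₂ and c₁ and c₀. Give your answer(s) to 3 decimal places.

Forming AᵀA = [[35730, 3158, 294]; [3158, 294, 32]; [294, 32, 5]] and Aᵀs = [113112, 10032, 945]ᵀ gives AᵀA·[c₂, c₁, c₀]ᵀ = Aᵀs.
Inverting the 3×3 Gram matrix, [c₂, c₁, c₀]ᵀ = [59907/19876, 30501/19876, 19413/9938]ᵀ.

c₂ = 3.014, c₁ = 1.535, c₀ = 1.953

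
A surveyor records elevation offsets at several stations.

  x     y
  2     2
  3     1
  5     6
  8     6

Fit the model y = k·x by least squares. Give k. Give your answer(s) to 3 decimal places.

From the data, Σx·x = 102.
Moment sums: Σx·y = 85.
So AᵀA·[k]ᵀ = Aᵀy: [[102]]·[k]ᵀ = [85]ᵀ.
k = 85/102 = 0.833333.

k = 0.833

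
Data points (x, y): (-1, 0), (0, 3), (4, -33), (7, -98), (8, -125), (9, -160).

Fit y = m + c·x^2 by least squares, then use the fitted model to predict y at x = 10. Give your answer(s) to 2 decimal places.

Normal-equation sums: Σ1 = 6, Σx^2 = 211, Σx^2·x^2 = 13315.
For Aᵀy: Σy = -413, Σx^2·y = -26290.
Δ = 6·13315 − 211² = 35369.
m = ((-413)·13315 − 211·(-26290))/35369 = 48095/35369; c = (6·(-26290) − 211·(-413))/35369 = -70597/35369.
At x = 10: ŷ = (48095/35369)·(1) + (-70597/35369)·(100) = -7011605/35369.

ŷ = -198.24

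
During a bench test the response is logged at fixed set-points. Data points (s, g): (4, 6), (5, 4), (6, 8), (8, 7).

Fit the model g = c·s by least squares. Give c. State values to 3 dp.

c = 1.050

Sums needed: Σs·s = 141.
Right-hand side: Σs·g = 148.
MᵀM·[c]ᵀ = Mᵀg becomes [[141]]·[c]ᵀ = [148]ᵀ.
c = 148/141 = 1.04965.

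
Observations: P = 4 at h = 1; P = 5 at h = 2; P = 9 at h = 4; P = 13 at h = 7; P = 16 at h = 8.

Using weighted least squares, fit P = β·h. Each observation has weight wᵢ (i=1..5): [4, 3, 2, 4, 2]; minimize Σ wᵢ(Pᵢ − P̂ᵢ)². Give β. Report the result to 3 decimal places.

The normal equations are: 372·β = 738.
Hence β = 738 / 372 ≈ 1.98387.

β = 1.984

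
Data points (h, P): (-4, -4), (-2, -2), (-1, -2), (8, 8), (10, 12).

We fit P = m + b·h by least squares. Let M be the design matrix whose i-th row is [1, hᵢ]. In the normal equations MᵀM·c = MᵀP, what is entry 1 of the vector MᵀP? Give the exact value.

Entry 1 ↔ basis 1, so (MᵀP)_{1} = Σᵢ Pᵢ = (1)·(-4) + (1)·(-2) + (1)·(-2) + (1)·(8) + (1)·(12) = 12.

12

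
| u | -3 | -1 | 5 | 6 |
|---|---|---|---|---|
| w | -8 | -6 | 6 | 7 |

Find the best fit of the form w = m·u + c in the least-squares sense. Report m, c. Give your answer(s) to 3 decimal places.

The normal system MᵀM·[m, c]ᵀ = Mᵀw is [[71, 7]; [7, 4]]·[m, c]ᵀ = [102, -1]ᵀ.
Eliminating c: 4·(row 1) − 7·(row 2) gives 235·m = 4·102 − 7·(-1) = 415, so m = 83/47.
Then c = ((-1) − 7·(83/47))/4 = -157/47.

m = 1.766, c = -3.340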